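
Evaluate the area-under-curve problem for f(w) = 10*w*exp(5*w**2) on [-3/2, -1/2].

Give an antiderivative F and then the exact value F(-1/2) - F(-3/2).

f matches the chain-rule pattern g'(h)*h' with inner function h(w) = 5*w**2; substituting u = h(w) collapses the integral.
F(w) = exp(5*w**2) is an antiderivative of f.
Check: d/dw[exp(5*w**2)] = 10*w*exp(5*w**2) = f(w).
F(-1/2) = exp(5/4); F(-3/2) = exp(45/4).
Integral = F(-1/2) - F(-3/2) = -exp(45/4) + exp(5/4).

Antiderivative: F(w) = exp(5*w**2); value = -exp(45/4) + exp(5/4)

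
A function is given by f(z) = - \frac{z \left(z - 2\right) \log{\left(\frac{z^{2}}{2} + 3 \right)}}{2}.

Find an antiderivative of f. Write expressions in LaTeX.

A first test for any F(z): its z-derivative must equal f(z) identically.
Check: d/dz[- \frac{z^{3} \log{\left(\frac{z^{2}}{2} + 3 \right)}}{6} + \frac{z^{3}}{9} + \frac{z^{2} \log{\left(\frac{z^{2}}{2} + 3 \right)}}{2} - \frac{z^{2}}{2} - 2 z + 3 \log{\left(z^{2} + 6 \right)} + 2 \sqrt{6} \operatorname{atan}{\left(\frac{\sqrt{6} z}{6} \right)}] = - \frac{z^{2} \log{\left(\frac{z^{2}}{2} + 3 \right)}}{2} + z \log{\left(\frac{z^{2}}{2} + 3 \right)}, which equals f(z).

An antiderivative is F(z) = - \frac{z^{3} \log{\left(\frac{z^{2}}{2} + 3 \right)}}{6} + \frac{z^{3}}{9} + \frac{z^{2} \log{\left(\frac{z^{2}}{2} + 3 \right)}}{2} - \frac{z^{2}}{2} - 2 z + 3 \log{\left(z^{2} + 6 \right)} + 2 \sqrt{6} \operatorname{atan}{\left(\frac{\sqrt{6} z}{6} \right)}.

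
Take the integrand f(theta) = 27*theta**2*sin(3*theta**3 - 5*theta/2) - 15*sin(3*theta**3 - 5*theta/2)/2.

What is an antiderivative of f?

The substitution u = 3*theta**3 - 5*theta/2 works: f is exactly (dF/du)*(du/dtheta) for that inner function.
Check: d/dtheta[-3*cos(3*theta**3 - 5*theta/2)] = 27*theta**2*sin(3*theta**3 - 5*theta/2) - 15*sin(3*theta**3 - 5*theta/2)/2 = f(theta).

An antiderivative is F(theta) = -3*cos(3*theta**3 - 5*theta/2).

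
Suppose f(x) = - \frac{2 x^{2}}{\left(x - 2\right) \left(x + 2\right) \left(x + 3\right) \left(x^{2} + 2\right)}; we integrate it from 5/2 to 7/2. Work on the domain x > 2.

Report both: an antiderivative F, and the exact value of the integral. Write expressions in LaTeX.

Antiderivative: F(x) = - \frac{\log{\left(x - 2 \right)}}{15} + \frac{\log{\left(x + 2 \right)}}{3} - \frac{18 \log{\left(x + 3 \right)}}{55} + \frac{\log{\left(x^{2} + 2 \right)}}{33} - \frac{\sqrt{2} \operatorname{atan}{\left(\frac{\sqrt{2} x}{2} \right)}}{11}; value = - \frac{18 \log{\left(\frac{13}{2} \right)}}{55} - \frac{\log{\left(\frac{9}{2} \right)}}{3} - \frac{\sqrt{2} \operatorname{atan}{\left(\frac{7 \sqrt{2}}{4} \right)}}{11} - \frac{\log{\left(\frac{33}{4} \right)}}{33} - \frac{\log{\left(2 \right)}}{15} - \frac{\log{\left(\frac{3}{2} \right)}}{15} + \frac{\log{\left(\frac{57}{4} \right)}}{33} + \frac{\sqrt{2} \operatorname{atan}{\left(\frac{5 \sqrt{2}}{4} \right)}}{11} + \frac{109 \log{\left(\frac{11}{2} \right)}}{165}

Factor the denominator (\left(x - 2\right) \left(x + 2\right) \left(x + 3\right) \left(x^{2} + 2\right)) and decompose: f = \frac{2 \left(x - 3\right)}{33 \left(x^{2} + 2\right)} - \frac{18}{55 \left(x + 3\right)} + \frac{1}{3 \left(x + 2\right)} - \frac{1}{15 \left(x - 2\right)}; each piece integrates to a log, atan, or power term.
F(x) = - \frac{\log{\left(x - 2 \right)}}{15} + \frac{\log{\left(x + 2 \right)}}{3} - \frac{18 \log{\left(x + 3 \right)}}{55} + \frac{\log{\left(x^{2} + 2 \right)}}{33} - \frac{\sqrt{2} \operatorname{atan}{\left(\frac{\sqrt{2} x}{2} \right)}}{11} is an antiderivative of f.
Check: d/dx[- \frac{\log{\left(x - 2 \right)}}{15} + \frac{\log{\left(x + 2 \right)}}{3} - \frac{18 \log{\left(x + 3 \right)}}{55} + \frac{\log{\left(x^{2} + 2 \right)}}{33} - \frac{\sqrt{2} \operatorname{atan}{\left(\frac{\sqrt{2} x}{2} \right)}}{11}] = - \frac{2 x^{2}}{x^{5} + 3 x^{4} - 2 x^{3} - 6 x^{2} - 8 x - 24}, which equals f(x).
F(7/2) = - \frac{18 \log{\left(\frac{13}{2} \right)}}{55} - \frac{\sqrt{2} \operatorname{atan}{\left(\frac{7 \sqrt{2}}{4} \right)}}{11} - \frac{\log{\left(\frac{3}{2} \right)}}{15} + \frac{\log{\left(\frac{57}{4} \right)}}{33} + \frac{\log{\left(\frac{11}{2} \right)}}{3}; F(5/2) = - \frac{18 \log{\left(\frac{11}{2} \right)}}{55} - \frac{\sqrt{2} \operatorname{atan}{\left(\frac{5 \sqrt{2}}{4} \right)}}{11} + \frac{\log{\left(2 \right)}}{15} + \frac{\log{\left(\frac{33}{4} \right)}}{33} + \frac{\log{\left(\frac{9}{2} \right)}}{3}.
Integral = F(7/2) - F(5/2) = - \frac{18 \log{\left(\frac{13}{2} \right)}}{55} - \frac{\log{\left(\frac{9}{2} \right)}}{3} - \frac{\sqrt{2} \operatorname{atan}{\left(\frac{7 \sqrt{2}}{4} \right)}}{11} - \frac{\log{\left(\frac{33}{4} \right)}}{33} - \frac{\log{\left(2 \right)}}{15} - \frac{\log{\left(\frac{3}{2} \right)}}{15} + \frac{\log{\left(\frac{57}{4} \right)}}{33} + \frac{\sqrt{2} \operatorname{atan}{\left(\frac{5 \sqrt{2}}{4} \right)}}{11} + \frac{109 \log{\left(\frac{11}{2} \right)}}{165}.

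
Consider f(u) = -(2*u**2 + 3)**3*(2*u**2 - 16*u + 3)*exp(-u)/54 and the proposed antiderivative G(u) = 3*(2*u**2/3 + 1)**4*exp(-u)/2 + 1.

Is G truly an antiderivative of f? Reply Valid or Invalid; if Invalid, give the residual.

Valid - the claim checks out under differentiation.

d/du[G] = (-16*u**8 + 128*u**7 - 96*u**6 + 576*u**5 - 216*u**4 + 864*u**3 - 216*u**2 + 432*u - 81)*exp(-u)/54
This equals f(u) exactly, so the claim holds.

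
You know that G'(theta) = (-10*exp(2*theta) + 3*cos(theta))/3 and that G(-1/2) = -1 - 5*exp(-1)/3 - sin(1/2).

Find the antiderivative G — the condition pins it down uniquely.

G(theta) = (-5*exp(2*theta) + 3*sin(theta) - 3)/3

A candidate passes only if d/dtheta[G] lands on the given G'(theta) exactly.
A general antiderivative is -5*exp(2*theta)/3 + sin(theta) + C.
The condition gives C = -1 - 5*exp(-1)/3 - sin(1/2) - (-5*exp(-1)/3 - sin(1/2)) = -1.
So G(theta) = (-5*exp(2*theta) + 3*sin(theta) - 3)/3.
Check: d/dtheta[(-5*exp(2*theta) + 3*sin(theta) - 3)/3] = -10*exp(2*theta)/3 + cos(theta), which equals G'(theta).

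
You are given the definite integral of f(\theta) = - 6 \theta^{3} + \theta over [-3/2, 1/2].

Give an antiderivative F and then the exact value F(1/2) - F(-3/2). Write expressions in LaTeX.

Integrate term by term and add the pieces.
F(\theta) = - \frac{3 \theta^{4}}{2} + \frac{\theta^{2}}{2} is an antiderivative of f.
Check: d/d\theta[- \frac{3 \theta^{4}}{2} + \frac{\theta^{2}}{2}] = - 6 \theta^{3} + \theta = f(\theta).
F(1/2) = \frac{1}{32}; F(-3/2) = - \frac{207}{32}.
Integral = F(1/2) - F(-3/2) = \frac{13}{2}.

Antiderivative: F(\theta) = - \frac{3 \theta^{4}}{2} + \frac{\theta^{2}}{2}; value = \frac{13}{2}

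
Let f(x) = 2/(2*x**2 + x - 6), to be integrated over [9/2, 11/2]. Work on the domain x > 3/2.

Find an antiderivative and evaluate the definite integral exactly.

Antiderivative: F(x) = 2*log(x - 3/2)/7 - 2*log(x + 2)/7; value = -2*log(15/2)/7 - 2*log(3)/7 + 2*log(4)/7 + 2*log(13/2)/7

Factor the denominator ((x + 2)*(2*x - 3)) and decompose: f = 4/(7*(2*x - 3)) - 2/(7*(x + 2)); each piece integrates to a log, atan, or power term.
F(x) = 2*log(x - 3/2)/7 - 2*log(x + 2)/7 is an antiderivative of f.
Check: d/dx[2*log(x - 3/2)/7 - 2*log(x + 2)/7] = 2/(2*x**2 + x - 6) = f(x).
F(11/2) = -2*log(15/2)/7 + 2*log(4)/7; F(9/2) = -2*log(13/2)/7 + 2*log(3)/7.
Integral = F(11/2) - F(9/2) = -2*log(15/2)/7 - 2*log(3)/7 + 2*log(4)/7 + 2*log(13/2)/7.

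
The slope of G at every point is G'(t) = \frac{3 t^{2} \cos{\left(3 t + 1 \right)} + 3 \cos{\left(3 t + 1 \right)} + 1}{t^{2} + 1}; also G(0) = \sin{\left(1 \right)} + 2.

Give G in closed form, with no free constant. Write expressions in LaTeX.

For G(t) to be correct, d/dt[G] must agree with the stated G'(t) identically.
A general antiderivative is \sin{\left(3 t + 1 \right)} + \operatorname{atan}{\left(t \right)} + C.
The condition gives C = \sin{\left(1 \right)} + 2 - (\sin{\left(1 \right)}) = 2.
So G(t) = \sin{\left(3 t + 1 \right)} + \operatorname{atan}{\left(t \right)} + 2.
Check: d/dt[\sin{\left(3 t + 1 \right)} + \operatorname{atan}{\left(t \right)} + 2] = \frac{3 t^{2} \cos{\left(3 t + 1 \right)} + 3 \cos{\left(3 t + 1 \right)} + 1}{t^{2} + 1} = G'(t).

G(t) = \sin{\left(3 t + 1 \right)} + \operatorname{atan}{\left(t \right)} + 2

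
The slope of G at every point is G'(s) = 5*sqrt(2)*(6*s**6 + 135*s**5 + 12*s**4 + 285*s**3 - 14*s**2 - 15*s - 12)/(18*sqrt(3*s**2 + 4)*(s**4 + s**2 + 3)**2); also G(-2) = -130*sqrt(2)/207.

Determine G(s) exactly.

G(s) = (-5*s*sqrt(3*s**2 + 4) - 75*sqrt(3*s**2 + 4))/(9*sqrt(2)*s**4 + 9*sqrt(2)*s**2 + 27*sqrt(2))

Differentiate the proposed G(s) back; it has to land on the given G'(s).
A general antiderivative is -5*(s/3 + 5)*sqrt(3*s**2/2 + 2)/(3*(s**4 + s**2 + 3)) + C.
The condition gives C = -130*sqrt(2)/207 - (-130*sqrt(2)/207) = 0.
So G(s) = (-5*s*sqrt(3*s**2 + 4) - 75*sqrt(3*s**2 + 4))/(9*sqrt(2)*s**4 + 9*sqrt(2)*s**2 + 27*sqrt(2)).
Check: d/ds[(-5*s*sqrt(3*s**2 + 4) - 75*sqrt(3*s**2 + 4))/(9*sqrt(2)*s**4 + 9*sqrt(2)*s**2 + 27*sqrt(2))] = (30*sqrt(2)*s**6 + 675*sqrt(2)*s**5 + 60*sqrt(2)*s**4 + 1425*sqrt(2)*s**3 - 70*sqrt(2)*s**2 - 75*sqrt(2)*s - 60*sqrt(2))/(18*s**8*sqrt(3*s**2 + 4) + 36*s**6*sqrt(3*s**2 + 4) + 126*s**4*sqrt(3*s**2 + 4) + 108*s**2*sqrt(3*s**2 + 4) + 162*sqrt(3*s**2 + 4)), which equals G'(s).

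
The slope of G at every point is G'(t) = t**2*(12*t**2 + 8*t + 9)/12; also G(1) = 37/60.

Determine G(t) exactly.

G(t) = t**5/5 + t**4/6 + t**3/4

Any candidate G(t) must reproduce the stated G'(t) exactly.
A general antiderivative is t**5/5 + t**4/6 + t**3/4 + C.
The condition gives C = 37/60 - (37/60) = 0.
So G(t) = t**5/5 + t**4/6 + t**3/4.
Check: d/dt[t**5/5 + t**4/6 + t**3/4] = t**4 + 2*t**3/3 + 3*t**2/4, which equals G'(t).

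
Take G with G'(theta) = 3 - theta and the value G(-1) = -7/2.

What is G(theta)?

Whatever form G(theta) takes, its d/dtheta must return the stated G'(theta).
A general antiderivative is -theta**2/2 + 3*theta - 1/2 + C.
The condition gives C = -7/2 - (-4) = 1/2.
So G(theta) = -theta*(theta - 6)/2.
Check: d/dtheta[-theta*(theta - 6)/2] = 3 - theta = G'(theta).

G(theta) = -theta*(theta - 6)/2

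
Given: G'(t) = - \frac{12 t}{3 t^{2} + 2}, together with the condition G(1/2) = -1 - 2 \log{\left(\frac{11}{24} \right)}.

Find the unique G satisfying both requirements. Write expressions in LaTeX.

The substitution u = \frac{t^{2}}{2} + \frac{1}{3} works: G'(t) is exactly (dG/du)*(du/dt) for that inner function.
A general antiderivative is - 2 \log{\left(\frac{t^{2}}{2} + \frac{1}{3} \right)} + C.
The condition gives C = -1 - 2 \log{\left(\frac{11}{24} \right)} - (- 2 \log{\left(\frac{11}{24} \right)}) = -1.
So G(t) = - 2 \log{\left(\frac{t^{2}}{2} + \frac{1}{3} \right)} - 1.
Check: d/dt[- 2 \log{\left(\frac{t^{2}}{2} + \frac{1}{3} \right)} - 1] = - \frac{12 t}{3 t^{2} + 2} = G'(t).

G(t) = - 2 \log{\left(\frac{t^{2}}{2} + \frac{1}{3} \right)} - 1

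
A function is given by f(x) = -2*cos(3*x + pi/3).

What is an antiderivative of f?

Recover f(x) by differentiating a candidate F(x); any mismatch rules it out.
Check: d/dx[-2*sin(3*x + pi/3)/3] = -2*cos(3*x + pi/3) = f(x).

An antiderivative is F(x) = -2*sin(3*x + pi/3)/3.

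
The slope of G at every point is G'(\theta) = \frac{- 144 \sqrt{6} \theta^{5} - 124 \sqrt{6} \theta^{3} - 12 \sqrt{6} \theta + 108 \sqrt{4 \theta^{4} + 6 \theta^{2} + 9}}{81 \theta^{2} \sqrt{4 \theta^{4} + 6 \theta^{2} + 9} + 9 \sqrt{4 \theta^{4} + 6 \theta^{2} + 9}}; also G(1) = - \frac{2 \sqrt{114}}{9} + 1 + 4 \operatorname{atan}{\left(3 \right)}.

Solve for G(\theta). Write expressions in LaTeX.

A first test for any G(\theta): its \theta-derivative must equal the given G'(\theta).
A general antiderivative is - \frac{4 \sqrt{\frac{2 \theta^{4}}{3} + \theta^{2} + \frac{3}{2}}}{3} + 4 \operatorname{atan}{\left(3 \theta \right)} + C.
The condition gives C = - \frac{2 \sqrt{114}}{9} + 1 + 4 \operatorname{atan}{\left(3 \right)} - (- \frac{2 \sqrt{114}}{9} + 4 \operatorname{atan}{\left(3 \right)}) = 1.
So G(\theta) = - \frac{4 \sqrt{\frac{2 \theta^{4}}{3} + \theta^{2} + \frac{3}{2}}}{3} + 4 \operatorname{atan}{\left(3 \theta \right)} + 1.
Check: d/d\theta[- \frac{4 \sqrt{\frac{2 \theta^{4}}{3} + \theta^{2} + \frac{3}{2}}}{3} + 4 \operatorname{atan}{\left(3 \theta \right)} + 1] = \frac{- 144 \sqrt{6} \theta^{5} - 124 \sqrt{6} \theta^{3} - 12 \sqrt{6} \theta + 108 \sqrt{4 \theta^{4} + 6 \theta^{2} + 9}}{81 \theta^{2} \sqrt{4 \theta^{4} + 6 \theta^{2} + 9} + 9 \sqrt{4 \theta^{4} + 6 \theta^{2} + 9}} = G'(\theta).

G(\theta) = - \frac{4 \sqrt{\frac{2 \theta^{4}}{3} + \theta^{2} + \frac{3}{2}}}{3} + 4 \operatorname{atan}{\left(3 \theta \right)} + 1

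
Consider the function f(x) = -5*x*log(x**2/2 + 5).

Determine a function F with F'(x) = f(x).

An antiderivative is F(x) = -5*x**2*log(x**2/2 + 5)/2 + 5*x**2/2 - 25*log(x**2 + 10).

For F(x) to be correct the identity F'(x) - f(x) = 0 must hold.
Check: d/dx[-5*x**2*log(x**2/2 + 5)/2 + 5*x**2/2 - 25*log(x**2 + 10)] = -5*x*log(x**2/2 + 5) = f(x).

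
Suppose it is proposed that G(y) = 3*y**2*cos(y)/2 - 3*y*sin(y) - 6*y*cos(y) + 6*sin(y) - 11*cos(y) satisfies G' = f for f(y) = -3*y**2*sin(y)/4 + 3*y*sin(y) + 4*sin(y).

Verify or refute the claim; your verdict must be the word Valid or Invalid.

Invalid: d/dy[G] - f = -3*y**2*sin(y)/4 + 3*y*sin(y) + 4*sin(y), which is not 0.

d/dy[G] = -3*y**2*sin(y)/2 + 6*y*sin(y) + 8*sin(y)
d/dy[G] - f(y) = -3*y**2*sin(y)/4 + 3*y*sin(y) + 4*sin(y) != 0.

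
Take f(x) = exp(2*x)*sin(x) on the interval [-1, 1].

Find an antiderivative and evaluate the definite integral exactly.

Antiderivative: F(x) = 2*exp(2*x)*sin(x)/5 - exp(2*x)*cos(x)/5; value = -exp(2)*cos(1)/5 + exp(-2)*cos(1)/5 + 2*exp(-2)*sin(1)/5 + 2*exp(2)*sin(1)/5

Recover f(x) by differentiating a candidate F(x); any mismatch rules it out.
F(x) = 2*exp(2*x)*sin(x)/5 - exp(2*x)*cos(x)/5 is an antiderivative of f.
Check: d/dx[2*exp(2*x)*sin(x)/5 - exp(2*x)*cos(x)/5] = exp(2*x)*sin(x) = f(x).
F(1) = -exp(2)*cos(1)/5 + 2*exp(2)*sin(1)/5; F(-1) = -2*exp(-2)*sin(1)/5 - exp(-2)*cos(1)/5.
Integral = F(1) - F(-1) = -exp(2)*cos(1)/5 + exp(-2)*cos(1)/5 + 2*exp(-2)*sin(1)/5 + 2*exp(2)*sin(1)/5.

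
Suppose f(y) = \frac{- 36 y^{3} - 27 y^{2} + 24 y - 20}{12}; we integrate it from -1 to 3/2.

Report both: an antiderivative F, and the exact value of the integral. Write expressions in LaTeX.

For F(y) to be correct the identity F'(y) - f(y) = 0 must hold.
F(y) = \frac{- 9 y^{4} - 9 y^{3} + 12 y^{2} - 20 y + 4}{12} is an antiderivative of f.
Check: d/dy[\frac{- 9 y^{4} - 9 y^{3} + 12 y^{2} - 20 y + 4}{12}] = - 3 y^{3} - \frac{9 y^{2}}{4} + 2 y - \frac{5}{3}, which equals f(y).
F(3/2) = - \frac{1199}{192}; F(-1) = 3.
Integral = F(3/2) - F(-1) = - \frac{1775}{192}.

Antiderivative: F(y) = \frac{- 9 y^{4} - 9 y^{3} + 12 y^{2} - 20 y + 4}{12}; value = - \frac{1775}{192}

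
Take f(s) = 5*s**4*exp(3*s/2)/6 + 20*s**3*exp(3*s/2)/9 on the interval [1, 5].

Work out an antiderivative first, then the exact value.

Antiderivative: F(s) = 5*s**4*exp(3*s/2)/9; value = -5*exp(3/2)/9 + 3125*exp(15/2)/9

f has the shape u'v + uv' for u = 5*s**4/9 and v = exp(3*s/2) — it is the derivative of the product u*v.
F(s) = 5*s**4*exp(3*s/2)/9 is an antiderivative of f.
Check: d/ds[5*s**4*exp(3*s/2)/9] = 5*s**4*exp(3*s/2)/6 + 20*s**3*exp(3*s/2)/9 = f(s).
F(5) = 3125*exp(15/2)/9; F(1) = 5*exp(3/2)/9.
Integral = F(5) - F(1) = -5*exp(3/2)/9 + 3125*exp(15/2)/9.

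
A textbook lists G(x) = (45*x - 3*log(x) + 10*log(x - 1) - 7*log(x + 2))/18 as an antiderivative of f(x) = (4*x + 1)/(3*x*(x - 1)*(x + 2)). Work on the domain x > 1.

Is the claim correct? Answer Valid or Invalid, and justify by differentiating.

d/dx[G] = (15*x**3 + 15*x**2 - 22*x + 2)/(6*x**3 + 6*x**2 - 12*x)
d/dx[G] - f(x) = 5/2 != 0.

Invalid: d/dx[G] - f = 5/2, which is not 0.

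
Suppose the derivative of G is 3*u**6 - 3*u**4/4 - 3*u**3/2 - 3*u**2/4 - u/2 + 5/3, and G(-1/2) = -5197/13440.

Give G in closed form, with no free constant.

G(u) = 3*u**7/7 - 3*u**5/20 - 3*u**4/8 - u**3/4 - u**2/4 + 5*u/3 + 1/2

Integrate term by term and add the pieces.
A general antiderivative is 3*u**7/7 - 3*u**5/20 - 3*u**4/8 - u**3/4 - u**2/4 + 5*u/3 + C.
The condition gives C = -5197/13440 - (-11917/13440) = 1/2.
So G(u) = 3*u**7/7 - 3*u**5/20 - 3*u**4/8 - u**3/4 - u**2/4 + 5*u/3 + 1/2.
Check: d/du[3*u**7/7 - 3*u**5/20 - 3*u**4/8 - u**3/4 - u**2/4 + 5*u/3 + 1/2] = 3*u**6 - 3*u**4/4 - 3*u**3/2 - 3*u**2/4 - u/2 + 5/3 = G'(u).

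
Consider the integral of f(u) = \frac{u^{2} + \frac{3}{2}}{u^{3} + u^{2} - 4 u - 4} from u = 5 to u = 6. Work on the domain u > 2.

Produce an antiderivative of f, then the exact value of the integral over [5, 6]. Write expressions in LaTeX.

Factor the denominator (2 \left(u - 2\right) \left(u + 1\right) \left(u + 2\right)) and decompose: f = \frac{11}{8 \left(u + 2\right)} - \frac{5}{6 \left(u + 1\right)} + \frac{11}{24 \left(u - 2\right)}; each piece integrates to a log, atan, or power term.
F(u) = \frac{11 \log{\left(u - 2 \right)} - 20 \log{\left(u + 1 \right)} + 33 \log{\left(u + 2 \right)}}{24} is an antiderivative of f.
Check: d/du[\frac{11 \log{\left(u - 2 \right)} - 20 \log{\left(u + 1 \right)} + 33 \log{\left(u + 2 \right)}}{24}] = \frac{2 u^{2} + 3}{2 u^{3} + 2 u^{2} - 8 u - 8}, which equals f(u).
F(6) = - \frac{5 \log{\left(7 \right)}}{6} + \frac{11 \log{\left(4 \right)}}{24} + \frac{11 \log{\left(8 \right)}}{8}; F(5) = - \frac{5 \log{\left(6 \right)}}{6} + \frac{11 \log{\left(3 \right)}}{24} + \frac{11 \log{\left(7 \right)}}{8}.
Integral = F(6) - F(5) = - \frac{53 \log{\left(7 \right)}}{24} - \frac{11 \log{\left(3 \right)}}{24} + \frac{11 \log{\left(4 \right)}}{24} + \frac{5 \log{\left(6 \right)}}{6} + \frac{11 \log{\left(8 \right)}}{8}.

Antiderivative: F(u) = \frac{11 \log{\left(u - 2 \right)} - 20 \log{\left(u + 1 \right)} + 33 \log{\left(u + 2 \right)}}{24}; value = - \frac{53 \log{\left(7 \right)}}{24} - \frac{11 \log{\left(3 \right)}}{24} + \frac{11 \log{\left(4 \right)}}{24} + \frac{5 \log{\left(6 \right)}}{6} + \frac{11 \log{\left(8 \right)}}{8}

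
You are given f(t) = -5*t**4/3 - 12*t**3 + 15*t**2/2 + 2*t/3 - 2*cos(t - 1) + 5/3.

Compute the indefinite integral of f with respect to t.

F(t) = -(2*t**5 + 18*t**4 - 15*t**3 - 2*t**2 - 10*t + 12*sin(t - 1) + 3)/6 + C

The integrand splits into summands that can be handled one at a time.
Check: d/dt[-(2*t**5 + 18*t**4 - 15*t**3 - 2*t**2 - 10*t + 12*sin(t - 1) + 3)/6] = -5*t**4/3 - 12*t**3 + 15*t**2/2 + 2*t/3 - 2*cos(t - 1) + 5/3 = f(t).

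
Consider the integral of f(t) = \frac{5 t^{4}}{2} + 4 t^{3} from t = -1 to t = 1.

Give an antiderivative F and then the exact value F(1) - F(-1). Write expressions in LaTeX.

Antiderivative: F(t) = \frac{3 t^{5} + 6 t^{4} + 4}{6}; value = 1

The integrand splits into summands that can be handled one at a time.
F(t) = \frac{3 t^{5} + 6 t^{4} + 4}{6} is an antiderivative of f.
Check: d/dt[\frac{3 t^{5} + 6 t^{4} + 4}{6}] = \frac{5 t^{4}}{2} + 4 t^{3} = f(t).
F(1) = \frac{13}{6}; F(-1) = \frac{7}{6}.
Integral = F(1) - F(-1) = 1.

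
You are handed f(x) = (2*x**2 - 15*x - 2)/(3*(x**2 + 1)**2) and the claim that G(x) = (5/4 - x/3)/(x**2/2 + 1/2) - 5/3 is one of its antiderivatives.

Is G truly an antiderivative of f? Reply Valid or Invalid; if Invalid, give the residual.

d/dx[G] = (2*x**2 - 15*x - 2)/(3*x**4 + 6*x**2 + 3)
This equals f(x) exactly, so the claim holds.

Valid - the claim checks out under differentiation.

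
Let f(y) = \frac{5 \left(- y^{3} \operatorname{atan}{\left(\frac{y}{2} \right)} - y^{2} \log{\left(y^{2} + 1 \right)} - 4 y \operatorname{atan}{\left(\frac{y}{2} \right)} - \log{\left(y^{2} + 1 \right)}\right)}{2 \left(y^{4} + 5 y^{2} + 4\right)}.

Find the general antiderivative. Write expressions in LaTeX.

f has the shape u'v + uv' for u = - \frac{5 \operatorname{atan}{\left(\frac{y}{2} \right)}}{4} and v = \log{\left(y^{2} + 1 \right)} — it is the derivative of the product u*v.
Check: d/dy[- \frac{5 \log{\left(y^{2} + 1 \right)} \operatorname{atan}{\left(\frac{y}{2} \right)}}{4}] = \frac{- 5 y^{3} \operatorname{atan}{\left(\frac{y}{2} \right)} - 5 y^{2} \log{\left(y^{2} + 1 \right)} - 20 y \operatorname{atan}{\left(\frac{y}{2} \right)} - 5 \log{\left(y^{2} + 1 \right)}}{2 y^{4} + 10 y^{2} + 8}, which equals f(y).

F(y) = - \frac{5 \log{\left(y^{2} + 1 \right)} \operatorname{atan}{\left(\frac{y}{2} \right)}}{4} + C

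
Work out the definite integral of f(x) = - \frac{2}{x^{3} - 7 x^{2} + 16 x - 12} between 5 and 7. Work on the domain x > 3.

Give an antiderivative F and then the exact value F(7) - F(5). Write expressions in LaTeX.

The denominator factors as \left(x - 3\right) \left(x - 2\right)^{2}; partial fractions split f into directly integrable pieces: \frac{2}{x - 2} + \frac{2}{\left(x - 2\right)^{2}} - \frac{2}{x - 3}.
F(x) = \frac{- 2 x \log{\left(x - 3 \right)} + 2 x \log{\left(x - 2 \right)} + 4 \log{\left(x - 3 \right)} - 4 \log{\left(x - 2 \right)} - 2}{x - 2} is an antiderivative of f.
Check: d/dx[\frac{- 2 x \log{\left(x - 3 \right)} + 2 x \log{\left(x - 2 \right)} + 4 \log{\left(x - 3 \right)} - 4 \log{\left(x - 2 \right)} - 2}{x - 2}] = - \frac{2}{x^{3} - 7 x^{2} + 16 x - 12} = f(x).
F(7) = - 2 \log{\left(4 \right)} - \frac{2}{5} + 2 \log{\left(5 \right)}; F(5) = - 2 \log{\left(2 \right)} - \frac{2}{3} + 2 \log{\left(3 \right)}.
Integral = F(7) - F(5) = - 2 \log{\left(4 \right)} - 2 \log{\left(3 \right)} + \frac{4}{15} + 2 \log{\left(2 \right)} + 2 \log{\left(5 \right)}.

Antiderivative: F(x) = \frac{- 2 x \log{\left(x - 3 \right)} + 2 x \log{\left(x - 2 \right)} + 4 \log{\left(x - 3 \right)} - 4 \log{\left(x - 2 \right)} - 2}{x - 2}; value = - 2 \log{\left(4 \right)} - 2 \log{\left(3 \right)} + \frac{4}{15} + 2 \log{\left(2 \right)} + 2 \log{\left(5 \right)}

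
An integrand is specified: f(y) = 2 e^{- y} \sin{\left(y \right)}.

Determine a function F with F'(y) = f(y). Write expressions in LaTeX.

An antiderivative F(y) passes only if d/dy[F] lands on f(y) exactly.
Check: d/dy[- e^{- y} \sin{\left(y \right)} - e^{- y} \cos{\left(y \right)}] = 2 e^{- y} \sin{\left(y \right)} = f(y).

An antiderivative is F(y) = - e^{- y} \sin{\left(y \right)} - e^{- y} \cos{\left(y \right)}.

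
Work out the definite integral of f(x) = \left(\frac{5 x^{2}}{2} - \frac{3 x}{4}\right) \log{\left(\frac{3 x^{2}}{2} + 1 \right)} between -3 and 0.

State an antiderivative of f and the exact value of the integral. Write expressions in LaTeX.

Antiderivative: F(x) = \frac{5 x^{3} \log{\left(\frac{3 x^{2}}{2} + 1 \right)}}{6} - \frac{5 x^{3}}{9} - \frac{3 x^{2} \log{\left(\frac{3 x^{2}}{2} + 1 \right)}}{8} + \frac{3 x^{2}}{8} + \frac{10 x}{9} - \frac{\log{\left(x^{2} + \frac{2}{3} \right)}}{4} - \frac{10 \sqrt{6} \operatorname{atan}{\left(\frac{\sqrt{6} x}{2} \right)}}{27}; value = - \frac{361}{24} - \frac{10 \sqrt{6} \operatorname{atan}{\left(\frac{3 \sqrt{6}}{2} \right)}}{27} - \frac{\log{\left(\frac{2}{3} \right)}}{4} + \frac{\log{\left(\frac{29}{3} \right)}}{4} + \frac{207 \log{\left(\frac{29}{2} \right)}}{8}

Since d/dx undoes antidifferentiation here, F'(x) = f(x) is required of F(x).
F(x) = \frac{5 x^{3} \log{\left(\frac{3 x^{2}}{2} + 1 \right)}}{6} - \frac{5 x^{3}}{9} - \frac{3 x^{2} \log{\left(\frac{3 x^{2}}{2} + 1 \right)}}{8} + \frac{3 x^{2}}{8} + \frac{10 x}{9} - \frac{\log{\left(x^{2} + \frac{2}{3} \right)}}{4} - \frac{10 \sqrt{6} \operatorname{atan}{\left(\frac{\sqrt{6} x}{2} \right)}}{27} is an antiderivative of f.
Check: d/dx[\frac{5 x^{3} \log{\left(\frac{3 x^{2}}{2} + 1 \right)}}{6} - \frac{5 x^{3}}{9} - \frac{3 x^{2} \log{\left(\frac{3 x^{2}}{2} + 1 \right)}}{8} + \frac{3 x^{2}}{8} + \frac{10 x}{9} - \frac{\log{\left(x^{2} + \frac{2}{3} \right)}}{4} - \frac{10 \sqrt{6} \operatorname{atan}{\left(\frac{\sqrt{6} x}{2} \right)}}{27}] = \frac{5 x^{2} \log{\left(\frac{3 x^{2}}{2} + 1 \right)}}{2} - \frac{3 x \log{\left(\frac{3 x^{2}}{2} + 1 \right)}}{4}, which equals f(x).
F(0) = - \frac{\log{\left(\frac{2}{3} \right)}}{4}; F(-3) = - \frac{207 \log{\left(\frac{29}{2} \right)}}{8} - \frac{\log{\left(\frac{29}{3} \right)}}{4} + \frac{10 \sqrt{6} \operatorname{atan}{\left(\frac{3 \sqrt{6}}{2} \right)}}{27} + \frac{361}{24}.
Integral = F(0) - F(-3) = - \frac{361}{24} - \frac{10 \sqrt{6} \operatorname{atan}{\left(\frac{3 \sqrt{6}}{2} \right)}}{27} - \frac{\log{\left(\frac{2}{3} \right)}}{4} + \frac{\log{\left(\frac{29}{3} \right)}}{4} + \frac{207 \log{\left(\frac{29}{2} \right)}}{8}.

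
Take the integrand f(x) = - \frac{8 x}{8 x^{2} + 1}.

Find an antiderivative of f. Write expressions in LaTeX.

An antiderivative is F(x) = - \frac{\log{\left(4 x^{2} + \frac{1}{2} \right)}}{2}.

The substitution u = 4 x^{2} + \frac{1}{2} works: f is exactly (dF/du)*(du/dx) for that inner function.
Check: d/dx[- \frac{\log{\left(4 x^{2} + \frac{1}{2} \right)}}{2}] = - \frac{8 x}{8 x^{2} + 1} = f(x).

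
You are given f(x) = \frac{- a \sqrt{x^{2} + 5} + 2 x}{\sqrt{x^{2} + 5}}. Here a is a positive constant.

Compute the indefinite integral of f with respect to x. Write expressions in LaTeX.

For F(x) to be correct the identity F'(x) - f(x) = 0 must hold.
Check: d/dx[- a x + 2 \sqrt{x^{2} + 5}] = \frac{- a \sqrt{x^{2} + 5} + 2 x}{\sqrt{x^{2} + 5}} = f(x).

F(x) = - a x + 2 \sqrt{x^{2} + 5} + C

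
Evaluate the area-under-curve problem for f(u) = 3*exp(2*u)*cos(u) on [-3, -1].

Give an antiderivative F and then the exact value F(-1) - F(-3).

A first test for any F(u): its u-derivative must equal f(u) identically.
F(u) = 3*exp(2*u)*sin(u)/5 + 6*exp(2*u)*cos(u)/5 is an antiderivative of f.
Check: d/du[3*exp(2*u)*sin(u)/5 + 6*exp(2*u)*cos(u)/5] = 3*exp(2*u)*cos(u) = f(u).
F(-1) = -3*exp(-2)*sin(1)/5 + 6*exp(-2)*cos(1)/5; F(-3) = 6*exp(-6)*cos(3)/5 - 3*exp(-6)*sin(3)/5.
Integral = F(-1) - F(-3) = -3*exp(-2)*sin(1)/5 + 3*exp(-6)*sin(3)/5 - 6*exp(-6)*cos(3)/5 + 6*exp(-2)*cos(1)/5.

Antiderivative: F(u) = 3*exp(2*u)*sin(u)/5 + 6*exp(2*u)*cos(u)/5; value = -3*exp(-2)*sin(1)/5 + 3*exp(-6)*sin(3)/5 - 6*exp(-6)*cos(3)/5 + 6*exp(-2)*cos(1)/5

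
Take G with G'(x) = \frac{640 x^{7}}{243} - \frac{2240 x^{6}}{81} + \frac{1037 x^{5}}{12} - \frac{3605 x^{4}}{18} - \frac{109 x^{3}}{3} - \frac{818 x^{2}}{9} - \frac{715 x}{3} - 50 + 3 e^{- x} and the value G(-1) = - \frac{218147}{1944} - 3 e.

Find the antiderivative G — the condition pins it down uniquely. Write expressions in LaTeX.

Integrate term by term and add the pieces.
A general antiderivative is \frac{5 \left(\frac{2 x^{2}}{3} - 2 x\right)^{4}}{3} + \left(- \frac{3 x^{2}}{2} - \frac{2 x}{3} - 5\right)^{3} - 3 e^{- x} + C.
The condition gives C = - \frac{218147}{1944} - 3 e - (- \frac{222035}{1944} - 3 e) = 2.
So G(x) = \frac{\left(640 x^{8} e^{x} - 7680 x^{7} e^{x} + 27999 x^{6} e^{x} - 77868 x^{5} e^{x} - 17658 x^{4} e^{x} - 58896 x^{3} e^{x} - 231660 x^{2} e^{x} - 97200 x e^{x} - 239112 e^{x} - 5832\right) e^{- x}}{1944}.
Check: d/dx[\frac{\left(640 x^{8} e^{x} - 7680 x^{7} e^{x} + 27999 x^{6} e^{x} - 77868 x^{5} e^{x} - 17658 x^{4} e^{x} - 58896 x^{3} e^{x} - 231660 x^{2} e^{x} - 97200 x e^{x} - 239112 e^{x} - 5832\right) e^{- x}}{1944}] = \frac{\left(2560 x^{7} e^{x} - 26880 x^{6} e^{x} + 83997 x^{5} e^{x} - 194670 x^{4} e^{x} - 35316 x^{3} e^{x} - 88344 x^{2} e^{x} - 231660 x e^{x} - 48600 e^{x} + 2916\right) e^{- x}}{972}, which equals G'(x).

G(x) = \frac{\left(640 x^{8} e^{x} - 7680 x^{7} e^{x} + 27999 x^{6} e^{x} - 77868 x^{5} e^{x} - 17658 x^{4} e^{x} - 58896 x^{3} e^{x} - 231660 x^{2} e^{x} - 97200 x e^{x} - 239112 e^{x} - 5832\right) e^{- x}}{1944}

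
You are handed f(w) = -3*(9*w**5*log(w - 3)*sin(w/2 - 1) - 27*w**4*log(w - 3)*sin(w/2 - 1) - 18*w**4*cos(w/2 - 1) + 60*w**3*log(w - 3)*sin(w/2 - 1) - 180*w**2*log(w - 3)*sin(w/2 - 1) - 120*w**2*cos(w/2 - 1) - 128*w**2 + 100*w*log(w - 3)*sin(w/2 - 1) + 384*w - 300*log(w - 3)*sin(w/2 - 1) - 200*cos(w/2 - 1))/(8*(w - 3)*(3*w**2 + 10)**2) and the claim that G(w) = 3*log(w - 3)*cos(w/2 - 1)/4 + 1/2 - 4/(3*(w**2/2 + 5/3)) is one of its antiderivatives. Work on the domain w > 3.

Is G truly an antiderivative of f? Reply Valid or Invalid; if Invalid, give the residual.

Valid - the claim checks out under differentiation.

d/dw[G] = (-27*w**5*log(w - 3)*sin(w/2 - 1) + 81*w**4*log(w - 3)*sin(w/2 - 1) + 54*w**4*cos(w/2 - 1) - 180*w**3*log(w - 3)*sin(w/2 - 1) + 540*w**2*log(w - 3)*sin(w/2 - 1) + 360*w**2*cos(w/2 - 1) + 384*w**2 - 300*w*log(w - 3)*sin(w/2 - 1) - 1152*w + 900*log(w - 3)*sin(w/2 - 1) + 600*cos(w/2 - 1))/(72*w**5 - 216*w**4 + 480*w**3 - 1440*w**2 + 800*w - 2400)
This equals f(w) exactly, so the claim holds.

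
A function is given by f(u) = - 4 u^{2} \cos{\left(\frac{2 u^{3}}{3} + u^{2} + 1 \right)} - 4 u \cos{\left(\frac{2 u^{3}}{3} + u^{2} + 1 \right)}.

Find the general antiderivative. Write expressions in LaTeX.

f matches the chain-rule pattern g'(h)*h' with inner function h(u) = \frac{2 u^{3}}{3} + u^{2} + 1; substituting w = h(u) collapses the integral.
Check: d/du[- 2 \sin{\left(\frac{2 u^{3}}{3} + u^{2} + 1 \right)}] = - 4 u^{2} \cos{\left(\frac{2 u^{3}}{3} + u^{2} + 1 \right)} - 4 u \cos{\left(\frac{2 u^{3}}{3} + u^{2} + 1 \right)} = f(u).

F(u) = - 2 \sin{\left(\frac{2 u^{3}}{3} + u^{2} + 1 \right)} + C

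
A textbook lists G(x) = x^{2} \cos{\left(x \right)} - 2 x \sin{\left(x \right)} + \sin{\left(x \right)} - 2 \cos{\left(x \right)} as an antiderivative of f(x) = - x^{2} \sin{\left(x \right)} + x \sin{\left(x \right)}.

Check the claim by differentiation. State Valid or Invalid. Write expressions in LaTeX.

d/dx[G] = - x^{2} \sin{\left(x \right)} + \cos{\left(x \right)}
d/dx[G] - f(x) = - x \sin{\left(x \right)} + \cos{\left(x \right)} != 0.

Invalid: d/dx[G] - f = - x \sin{\left(x \right)} + \cos{\left(x \right)}, which is not 0.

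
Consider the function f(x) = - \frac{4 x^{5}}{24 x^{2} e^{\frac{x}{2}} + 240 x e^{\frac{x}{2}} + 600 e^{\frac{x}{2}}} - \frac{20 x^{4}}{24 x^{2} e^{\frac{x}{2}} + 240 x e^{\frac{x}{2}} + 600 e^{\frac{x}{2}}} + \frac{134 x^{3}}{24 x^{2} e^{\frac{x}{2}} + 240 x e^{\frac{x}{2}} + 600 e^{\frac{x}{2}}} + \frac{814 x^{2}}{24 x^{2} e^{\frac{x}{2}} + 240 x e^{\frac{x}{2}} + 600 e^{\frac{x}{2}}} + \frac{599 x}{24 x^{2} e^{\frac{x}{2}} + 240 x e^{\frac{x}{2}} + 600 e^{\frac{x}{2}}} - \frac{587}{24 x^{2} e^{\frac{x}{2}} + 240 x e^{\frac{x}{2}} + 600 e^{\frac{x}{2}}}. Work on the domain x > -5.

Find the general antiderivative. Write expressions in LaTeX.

F(x) = - \frac{\left(- \frac{2 x^{3}}{3} - \frac{2 x^{2}}{3} + 3 x + \frac{5}{3} + \frac{3}{2 \left(x + 5\right)}\right) e^{- \frac{x}{2}}}{2} + C

f has the shape u'v + uv' for u = \frac{x^{3}}{3} + \frac{x^{2}}{3} - \frac{3 x}{2} - \frac{5}{6} - \frac{3}{4 \left(x + 5\right)} and v = e^{- \frac{x}{2}} — it is the derivative of the product u*v.
Check: d/dx[- \frac{\left(- \frac{2 x^{3}}{3} - \frac{2 x^{2}}{3} + 3 x + \frac{5}{3} + \frac{3}{2 \left(x + 5\right)}\right) e^{- \frac{x}{2}}}{2}] = \frac{- 4 x^{5} - 20 x^{4} + 134 x^{3} + 814 x^{2} + 599 x - 587}{24 x^{2} e^{\frac{x}{2}} + 240 x e^{\frac{x}{2}} + 600 e^{\frac{x}{2}}}, which equals f(x).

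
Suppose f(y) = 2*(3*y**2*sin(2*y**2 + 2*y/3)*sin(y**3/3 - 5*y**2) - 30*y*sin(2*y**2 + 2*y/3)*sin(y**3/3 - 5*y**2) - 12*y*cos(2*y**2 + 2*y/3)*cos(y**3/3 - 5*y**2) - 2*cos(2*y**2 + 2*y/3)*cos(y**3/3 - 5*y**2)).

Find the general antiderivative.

Recognize the product-rule pattern: f = u'v + uv' with u = -6*cos(y**3/3 - 5*y**2), v = sin(2*y**2 + 2*y/3), so integration by parts undoes it.
Check: d/dy[-6*sin(2*y**2 + 2*y/3)*cos(y**3/3 - 5*y**2)] = 6*y**2*sin(2*y**2 + 2*y/3)*sin(y**3/3 - 5*y**2) - 60*y*sin(2*y**2 + 2*y/3)*sin(y**3/3 - 5*y**2) - 24*y*cos(2*y**2 + 2*y/3)*cos(y**3/3 - 5*y**2) - 4*cos(2*y**2 + 2*y/3)*cos(y**3/3 - 5*y**2), which equals f(y).

F(y) = -6*sin(2*y**2 + 2*y/3)*cos(y**3/3 - 5*y**2) + C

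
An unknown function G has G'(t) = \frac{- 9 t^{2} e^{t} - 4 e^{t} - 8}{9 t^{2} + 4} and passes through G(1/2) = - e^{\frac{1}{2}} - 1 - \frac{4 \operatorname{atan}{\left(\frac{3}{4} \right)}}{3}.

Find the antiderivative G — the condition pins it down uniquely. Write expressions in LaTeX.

Recover the given G'(t) by differentiating a candidate G(t); any mismatch rules it out.
A general antiderivative is - e^{t} - \frac{4 \operatorname{atan}{\left(\frac{3 t}{2} \right)}}{3} + C.
The condition gives C = - e^{\frac{1}{2}} - 1 - \frac{4 \operatorname{atan}{\left(\frac{3}{4} \right)}}{3} - (- e^{\frac{1}{2}} - \frac{4 \operatorname{atan}{\left(\frac{3}{4} \right)}}{3}) = -1.
So G(t) = - e^{t} - \frac{4 \operatorname{atan}{\left(\frac{3 t}{2} \right)}}{3} - 1.
Check: d/dt[- e^{t} - \frac{4 \operatorname{atan}{\left(\frac{3 t}{2} \right)}}{3} - 1] = \frac{- 9 t^{2} e^{t} - 4 e^{t} - 8}{9 t^{2} + 4} = G'(t).

G(t) = - e^{t} - \frac{4 \operatorname{atan}{\left(\frac{3 t}{2} \right)}}{3} - 1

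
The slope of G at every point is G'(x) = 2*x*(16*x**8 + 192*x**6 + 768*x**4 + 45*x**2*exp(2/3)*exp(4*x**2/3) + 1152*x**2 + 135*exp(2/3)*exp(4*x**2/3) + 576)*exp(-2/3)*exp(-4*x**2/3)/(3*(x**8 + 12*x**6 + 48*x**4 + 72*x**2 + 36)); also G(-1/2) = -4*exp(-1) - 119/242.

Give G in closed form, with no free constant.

A first test for any G(x): its x-derivative must equal the given G'(x).
A general antiderivative is -4*exp(-4*x**2/3 - 2/3) - 5/(2*(x**4/3 + 2*x**2 + 2)) + C.
The condition gives C = -4*exp(-1) - 119/242 - (-4*exp(-1) - 120/121) = 1/2.
So G(x) = -4*exp(-4*x**2/3 - 2/3) + 1/2 - 5/(2*(x**4/3 + 2*x**2 + 2)).
Check: d/dx[-4*exp(-4*x**2/3 - 2/3) + 1/2 - 5/(2*(x**4/3 + 2*x**2 + 2))] = (32*x**9 + 384*x**7 + 1536*x**5 + 90*x**3*exp(2/3)*exp(4*x**2/3) + 2304*x**3 + 270*x*exp(2/3)*exp(4*x**2/3) + 1152*x)/(3*x**8*exp(2/3)*exp(4*x**2/3) + 36*x**6*exp(2/3)*exp(4*x**2/3) + 144*x**4*exp(2/3)*exp(4*x**2/3) + 216*x**2*exp(2/3)*exp(4*x**2/3) + 108*exp(2/3)*exp(4*x**2/3)), which equals G'(x).

G(x) = -4*exp(-4*x**2/3 - 2/3) + 1/2 - 5/(2*(x**4/3 + 2*x**2 + 2))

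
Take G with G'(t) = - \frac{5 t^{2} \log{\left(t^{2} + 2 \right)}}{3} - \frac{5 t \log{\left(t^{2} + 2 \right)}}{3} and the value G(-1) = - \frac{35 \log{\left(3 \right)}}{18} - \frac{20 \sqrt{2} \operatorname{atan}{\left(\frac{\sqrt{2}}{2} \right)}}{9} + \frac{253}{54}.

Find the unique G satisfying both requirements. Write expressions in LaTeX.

G(t) = \frac{10 t^{3}}{27} + \frac{5 t^{2}}{6} - \frac{20 t}{9} + \left(- \frac{5 t^{3}}{9} - \frac{5 t^{2}}{6}\right) \log{\left(t^{2} + 2 \right)} - \frac{5 \log{\left(t^{2} + 2 \right)}}{3} + \frac{20 \sqrt{2} \operatorname{atan}{\left(\frac{\sqrt{2} t}{2} \right)}}{9} + 2

Integrate term by term and add the pieces.
A general antiderivative is \frac{10 t^{3}}{27} + \frac{5 t^{2}}{6} - \frac{20 t}{9} + \left(- \frac{5 t^{3}}{9} - \frac{5 t^{2}}{6}\right) \log{\left(t^{2} + 2 \right)} - \frac{5 \log{\left(t^{2} + 2 \right)}}{3} + \frac{20 \sqrt{2} \operatorname{atan}{\left(\frac{\sqrt{2} t}{2} \right)}}{9} + C.
The condition gives C = - \frac{35 \log{\left(3 \right)}}{18} - \frac{20 \sqrt{2} \operatorname{atan}{\left(\frac{\sqrt{2}}{2} \right)}}{9} + \frac{253}{54} - (- \frac{35 \log{\left(3 \right)}}{18} - \frac{20 \sqrt{2} \operatorname{atan}{\left(\frac{\sqrt{2}}{2} \right)}}{9} + \frac{145}{54}) = 2.
So G(t) = \frac{10 t^{3}}{27} + \frac{5 t^{2}}{6} - \frac{20 t}{9} + \left(- \frac{5 t^{3}}{9} - \frac{5 t^{2}}{6}\right) \log{\left(t^{2} + 2 \right)} - \frac{5 \log{\left(t^{2} + 2 \right)}}{3} + \frac{20 \sqrt{2} \operatorname{atan}{\left(\frac{\sqrt{2} t}{2} \right)}}{9} + 2.
Check: d/dt[\frac{10 t^{3}}{27} + \frac{5 t^{2}}{6} - \frac{20 t}{9} + \left(- \frac{5 t^{3}}{9} - \frac{5 t^{2}}{6}\right) \log{\left(t^{2} + 2 \right)} - \frac{5 \log{\left(t^{2} + 2 \right)}}{3} + \frac{20 \sqrt{2} \operatorname{atan}{\left(\frac{\sqrt{2} t}{2} \right)}}{9} + 2] = - \frac{5 t^{2} \log{\left(t^{2} + 2 \right)}}{3} - \frac{5 t \log{\left(t^{2} + 2 \right)}}{3} = G'(t).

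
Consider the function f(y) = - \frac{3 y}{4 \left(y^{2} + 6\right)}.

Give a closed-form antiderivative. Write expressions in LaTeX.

An antiderivative is F(y) = - \frac{3 \log{\left(y^{2} + 6 \right)}}{8}.

The substitution u = y^{2} + 6 works: f is exactly (dF/du)*(du/dy) for that inner function.
Check: d/dy[- \frac{3 \log{\left(y^{2} + 6 \right)}}{8}] = - \frac{3 y}{4 y^{2} + 24}, which equals f(y).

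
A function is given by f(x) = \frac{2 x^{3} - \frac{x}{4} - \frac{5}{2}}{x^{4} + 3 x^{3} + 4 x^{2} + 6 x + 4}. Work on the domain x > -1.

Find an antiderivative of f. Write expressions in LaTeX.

Factor the denominator (4 \left(x + 1\right) \left(x + 2\right) \left(x^{2} + 2\right)) and decompose: f = \frac{5 x - 17}{12 \left(x^{2} + 2\right)} + \frac{3}{x + 2} - \frac{17}{12 \left(x + 1\right)}; each piece integrates to a log, atan, or power term.
Check: d/dx[- \frac{17 \log{\left(x + 1 \right)}}{12} + 3 \log{\left(x + 2 \right)} + \frac{5 \log{\left(x^{2} + 2 \right)}}{24} - \frac{17 \sqrt{2} \operatorname{atan}{\left(\frac{\sqrt{2} x}{2} \right)}}{24}] = \frac{8 x^{3} - x - 10}{4 x^{4} + 12 x^{3} + 16 x^{2} + 24 x + 16}, which equals f(x).

An antiderivative is F(x) = - \frac{17 \log{\left(x + 1 \right)}}{12} + 3 \log{\left(x + 2 \right)} + \frac{5 \log{\left(x^{2} + 2 \right)}}{24} - \frac{17 \sqrt{2} \operatorname{atan}{\left(\frac{\sqrt{2} x}{2} \right)}}{24}.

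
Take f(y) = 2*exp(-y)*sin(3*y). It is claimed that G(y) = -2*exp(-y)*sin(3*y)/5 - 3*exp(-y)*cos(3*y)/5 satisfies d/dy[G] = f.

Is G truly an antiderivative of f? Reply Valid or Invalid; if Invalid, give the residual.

d/dy[G] = (11*sin(3*y) - 3*cos(3*y))*exp(-y)/5
d/dy[G] - f(y) = (sin(3*y) - 3*cos(3*y))*exp(-y)/5 != 0.

Invalid: d/dy[G] - f = (sin(3*y) - 3*cos(3*y))*exp(-y)/5, which is not 0.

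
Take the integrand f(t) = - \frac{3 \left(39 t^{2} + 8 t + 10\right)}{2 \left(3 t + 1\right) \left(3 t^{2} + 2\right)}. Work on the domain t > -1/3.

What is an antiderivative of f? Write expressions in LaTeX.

An antiderivative is F(t) = - \frac{5 \log{\left(3 t + 1 \right)}}{2} - 2 \log{\left(3 t^{2} + 2 \right)}.

A candidate is checked by its d/dt: the result must match f(t).
Check: d/dt[- \frac{5 \log{\left(3 t + 1 \right)}}{2} - 2 \log{\left(3 t^{2} + 2 \right)}] = \frac{- 117 t^{2} - 24 t - 30}{18 t^{3} + 6 t^{2} + 12 t + 4}, which equals f(t).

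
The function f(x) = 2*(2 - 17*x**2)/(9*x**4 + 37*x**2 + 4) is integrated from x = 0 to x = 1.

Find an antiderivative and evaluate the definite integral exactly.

Antiderivative: F(x) = 2*(-3*atan(x/2) + atan(3*x))/3; value = -2*atan(1/2) + 2*atan(3)/3

A candidate is checked by its d/dx: the result must match f(x).
F(x) = 2*(-3*atan(x/2) + atan(3*x))/3 is an antiderivative of f.
Check: d/dx[2*(-3*atan(x/2) + atan(3*x))/3] = (4 - 34*x**2)/(9*x**4 + 37*x**2 + 4), which equals f(x).
F(1) = -2*atan(1/2) + 2*atan(3)/3; F(0) = 0.
Integral = F(1) - F(0) = -2*atan(1/2) + 2*atan(3)/3.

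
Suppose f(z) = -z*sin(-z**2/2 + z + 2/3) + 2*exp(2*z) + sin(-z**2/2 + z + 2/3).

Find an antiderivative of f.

An antiderivative is F(z) = exp(2*z) - cos(-z**2/2 + z + 2/3).

Integrate term by term and add the pieces.
Check: d/dz[exp(2*z) - cos(-z**2/2 + z + 2/3)] = -z*sin(-z**2/2 + z + 2/3) + 2*exp(2*z) + sin(-z**2/2 + z + 2/3) = f(z).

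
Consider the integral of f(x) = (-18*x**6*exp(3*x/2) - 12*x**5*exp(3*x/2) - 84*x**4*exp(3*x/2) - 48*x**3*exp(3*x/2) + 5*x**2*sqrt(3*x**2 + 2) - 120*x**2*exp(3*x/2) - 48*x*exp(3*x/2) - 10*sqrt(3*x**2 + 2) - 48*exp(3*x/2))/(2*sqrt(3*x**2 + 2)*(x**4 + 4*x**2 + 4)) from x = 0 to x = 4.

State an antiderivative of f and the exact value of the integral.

Antiderivative: F(x) = -5*x/(2*x**2 + 4) - 2*sqrt(3*x**2 + 2)*exp(3*x/2); value = -10*sqrt(2)*exp(6) - 5/9 + 2*sqrt(2)

A first test for any F(x): its x-derivative must equal f(x) identically.
F(x) = -5*x/(2*x**2 + 4) - 2*sqrt(3*x**2 + 2)*exp(3*x/2) is an antiderivative of f.
Check: d/dx[-5*x/(2*x**2 + 4) - 2*sqrt(3*x**2 + 2)*exp(3*x/2)] = (-18*x**6*exp(3*x/2) - 12*x**5*exp(3*x/2) - 84*x**4*exp(3*x/2) - 48*x**3*exp(3*x/2) + 5*x**2*sqrt(3*x**2 + 2) - 120*x**2*exp(3*x/2) - 48*x*exp(3*x/2) - 10*sqrt(3*x**2 + 2) - 48*exp(3*x/2))/(2*x**4*sqrt(3*x**2 + 2) + 8*x**2*sqrt(3*x**2 + 2) + 8*sqrt(3*x**2 + 2)), which equals f(x).
F(4) = -10*sqrt(2)*exp(6) - 5/9; F(0) = -2*sqrt(2).
Integral = F(4) - F(0) = -10*sqrt(2)*exp(6) - 5/9 + 2*sqrt(2).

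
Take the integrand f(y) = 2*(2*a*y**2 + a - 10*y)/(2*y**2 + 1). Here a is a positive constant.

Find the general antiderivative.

F(y) = 2*a*y - 5*log(4*y**2 + 2) + C

Check any antiderivative F(y) by computing F'(y) and comparing it with f(y).
Check: d/dy[2*a*y - 5*log(4*y**2 + 2)] = (4*a*y**2 + 2*a - 20*y)/(2*y**2 + 1), which equals f(y).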